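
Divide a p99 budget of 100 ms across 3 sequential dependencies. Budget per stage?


Formula: per_stage = total_budget / stages
per_stage = 100 / 3
per_stage = 33.33 ms

33.33 ms


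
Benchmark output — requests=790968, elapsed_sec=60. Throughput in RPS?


Formula: throughput = requests / seconds
throughput = 790968 / 60
throughput = 13182.8 requests/second

13182.8 requests/second


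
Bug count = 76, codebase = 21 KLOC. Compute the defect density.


Defect density = defects / KLOC
Defect density = 76 / 21
Defect density = 3.619 defects/KLOC

3.619 defects/KLOC


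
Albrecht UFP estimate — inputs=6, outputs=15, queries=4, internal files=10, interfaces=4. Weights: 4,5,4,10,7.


UFP = EI*4 + EO*5 + EQ*4 + ILF*10 + EIF*7
UFP = 6*4 + 15*5 + 4*4 + 10*10 + 4*7
UFP = 24 + 75 + 16 + 100 + 28
UFP = 243

243


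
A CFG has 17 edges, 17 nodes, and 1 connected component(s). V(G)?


Formula: V(G) = E - N + 2P
V(G) = 17 - 17 + 2*1
V(G) = 0 + 2
V(G) = 2

2


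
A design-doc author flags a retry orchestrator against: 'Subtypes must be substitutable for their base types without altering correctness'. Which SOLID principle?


This describes the Liskov Substitution Principle (LSP)

Liskov Substitution Principle (LSP)


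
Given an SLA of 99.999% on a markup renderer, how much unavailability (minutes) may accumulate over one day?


Formula: allowed downtime = period * (100 - SLA) / 100
Period (day) = 1440 minutes
Unavailability fraction = (100 - 99.999) / 100
Allowed downtime = 1440 * (100 - 99.999) / 100
Allowed downtime = 0.0144 minutes

0.0144 minutes


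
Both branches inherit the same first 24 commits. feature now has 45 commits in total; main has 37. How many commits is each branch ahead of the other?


Common ancestor: commit #24
feature commits after divergence: 45 - 24 = 21
main commits after divergence: 37 - 24 = 13
feature is 21 commits ahead of main
main is 13 commits ahead of feature

feature ahead: 21, main ahead: 13


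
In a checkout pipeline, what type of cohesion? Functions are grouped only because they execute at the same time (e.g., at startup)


Reasoning: Related by timing only
Type: Temporal cohesion

Temporal cohesion


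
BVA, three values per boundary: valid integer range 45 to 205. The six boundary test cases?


Range: [45, 205]
Boundaries: just below min, min, min+1, max-1, max, just above max
Values: [44, 45, 46, 204, 205, 206]

[44, 45, 46, 204, 205, 206]


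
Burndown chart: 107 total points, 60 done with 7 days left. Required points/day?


Formula: Required rate = Remaining points / Days left
Remaining = 107 - 60 = 47 points
Required rate = 47 / 7 = 6.71 points/day

6.71 points/day


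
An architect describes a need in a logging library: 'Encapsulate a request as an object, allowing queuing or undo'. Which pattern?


This matches the Command pattern

Command


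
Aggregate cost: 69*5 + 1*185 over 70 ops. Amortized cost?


Formula: Amortized cost = Total cost / Operations
Total cost = (69 * 5) + (1 * 185)
Total cost = 345 + 185 = 530
Amortized = 530 / 70 = 7.5714

7.5714


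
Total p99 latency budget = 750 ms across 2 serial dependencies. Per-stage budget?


Formula: per_stage = total_budget / stages
per_stage = 750 / 2
per_stage = 375.0 ms

375.0 ms


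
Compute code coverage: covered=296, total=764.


Coverage = covered / total * 100
Coverage = 296 / 764 * 100
Coverage = 38.74%

38.74%


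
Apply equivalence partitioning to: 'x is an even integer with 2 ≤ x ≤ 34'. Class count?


Constraint: even integers in [2, 34]
Class 1: x < 2 — out-of-range invalid
Class 2: x in [2,34] but odd — wrong type invalid
Class 3: x in [2,34] and even — valid
Class 4: x > 34 — out-of-range invalid
Total equivalence classes: 4

4 equivalence classes


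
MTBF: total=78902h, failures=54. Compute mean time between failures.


Formula: MTBF = Total operating time / Number of failures
MTBF = 78902 / 54
MTBF = 1461.15 hours

1461.15 hours


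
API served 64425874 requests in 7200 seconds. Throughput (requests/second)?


Formula: throughput = requests / seconds
throughput = 64425874 / 7200
throughput = 8948.04 requests/second

8948.04 requests/second


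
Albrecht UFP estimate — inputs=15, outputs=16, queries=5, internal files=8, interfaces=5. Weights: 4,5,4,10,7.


UFP = EI*4 + EO*5 + EQ*4 + ILF*10 + EIF*7
UFP = 15*4 + 16*5 + 5*4 + 8*10 + 5*7
UFP = 60 + 80 + 20 + 80 + 35
UFP = 275

275


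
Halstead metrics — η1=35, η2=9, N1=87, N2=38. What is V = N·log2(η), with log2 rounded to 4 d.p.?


Formula: V = N * log2(η), where N = N1 + N2 and η = η1 + η2
η = 35 + 9 = 44
N = 87 + 38 = 125
log2(44) ≈ 5.4594
V = 125 * 5.4594 = 682.43

682.43


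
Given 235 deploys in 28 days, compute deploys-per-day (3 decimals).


Formula: deployments per day = releases / days
= 235 / 28
= 8.393 deploys/day
(equivalently, 58.75 deploys/week)

8.393 deploys/day


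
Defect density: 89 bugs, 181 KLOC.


Defect density = defects / KLOC
Defect density = 89 / 181
Defect density = 0.492 defects/KLOC

0.492 defects/KLOC


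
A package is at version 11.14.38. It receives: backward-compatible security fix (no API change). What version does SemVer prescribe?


Current: 11.14.38
Change category: 'backward-compatible security fix (no API change)' → patch bump
SemVer rule: patch bump → increment PATCH (MAJOR and MINOR unchanged)
New: 11.14.39

11.14.39


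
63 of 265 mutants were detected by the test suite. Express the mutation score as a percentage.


Mutation score = killed / total * 100
Mutation score = 63 / 265 * 100
Mutation score = 23.77%

23.77%


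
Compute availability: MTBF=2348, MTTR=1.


Availability = MTBF / (MTBF + MTTR)
Availability = 2348 / (2348 + 1)
Availability = 2348 / 2349
Availability = 99.9574%

99.9574%


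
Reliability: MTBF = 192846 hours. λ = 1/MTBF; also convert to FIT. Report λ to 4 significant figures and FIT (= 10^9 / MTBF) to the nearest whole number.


Formula: λ = 1 / MTBF; FIT = λ × 1e9 = 1e9 / MTBF
λ = 1 / 192846 ≈ 5.185e-06 failures/hour
FIT = 1e9 / 192846 ≈ 5185 failures per 1e9 hours (nearest whole number)

λ = 5.185e-06 /h, FIT = 5185


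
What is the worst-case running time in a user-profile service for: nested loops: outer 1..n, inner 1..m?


Reasoning: product of independent bounds
Complexity: O(n*m)

O(n*m)


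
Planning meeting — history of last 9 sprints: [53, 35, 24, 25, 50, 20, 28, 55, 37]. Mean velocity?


Formula: Avg velocity = Total points / Number of sprints
Points: [53, 35, 24, 25, 50, 20, 28, 55, 37]
Sum = 53 + 35 + 24 + 25 + 50 + 20 + 28 + 55 + 37 = 327
Avg velocity = 327 / 9 = 36.33 points/sprint

36.33 points/sprint


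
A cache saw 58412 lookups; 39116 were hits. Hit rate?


Formula: hit rate = hits / (hits + misses) * 100
hit rate = 39116 / (39116 + 19296) * 100
hit rate = 39116 / 58412 * 100
hit rate = 66.97%

66.97%


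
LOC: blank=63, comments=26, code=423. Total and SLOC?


Total LOC = blank + comment + code
Total LOC = 63 + 26 + 423 = 512
SLOC (source only) = code = 423

Total LOC: 512, SLOC: 423


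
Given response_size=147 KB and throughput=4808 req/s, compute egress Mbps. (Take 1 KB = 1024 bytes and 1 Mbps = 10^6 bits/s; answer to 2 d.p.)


Formula: Mbps = payload_bytes * RPS * 8 / 1e6
Payload per request = 147 KB = 147 * 1024 = 150528 bytes
Total bytes/sec = 150528 * 4808 = 723738624
Total bits/sec = 723738624 * 8 = 5789908992
Mbps = 5789908992 / 1e6 = 5789.91

5789.91 Mbps


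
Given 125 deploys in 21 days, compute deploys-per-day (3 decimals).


Formula: deployments per day = releases / days
= 125 / 21
= 5.952 deploys/day
(equivalently, 41.67 deploys/week)

5.952 deploys/day


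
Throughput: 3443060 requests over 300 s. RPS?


Formula: throughput = requests / seconds
throughput = 3443060 / 300
throughput = 11476.87 requests/second

11476.87 requests/second


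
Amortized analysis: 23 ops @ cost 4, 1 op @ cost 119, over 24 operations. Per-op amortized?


Formula: Amortized cost = Total cost / Operations
Total cost = (23 * 4) + (1 * 119)
Total cost = 92 + 119 = 211
Amortized = 211 / 24 = 8.7917

8.7917


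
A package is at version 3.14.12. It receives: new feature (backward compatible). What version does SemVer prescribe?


Current: 3.14.12
Change category: 'new feature (backward compatible)' → minor bump
SemVer rule: minor bump → increment MINOR, reset PATCH to 0 (MAJOR unchanged)
New: 3.15.0

3.15.0


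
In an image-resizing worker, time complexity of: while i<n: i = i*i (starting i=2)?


Reasoning: squaring drives double-exponential growth; iterations ~ log log n
Complexity: O(log log n)

O(log log n)


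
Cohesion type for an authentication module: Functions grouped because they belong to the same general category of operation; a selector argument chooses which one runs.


Reasoning: Grouped by category of activity, not by data or sequence
Type: Logical cohesion

Logical cohesion


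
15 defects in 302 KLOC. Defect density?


Defect density = defects / KLOC
Defect density = 15 / 302
Defect density = 0.05 defects/KLOC

0.05 defects/KLOC


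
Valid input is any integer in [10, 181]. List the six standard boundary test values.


Range: [10, 181]
Boundaries: just below min, min, min+1, max-1, max, just above max
Values: [9, 10, 11, 180, 181, 182]

[9, 10, 11, 180, 181, 182]


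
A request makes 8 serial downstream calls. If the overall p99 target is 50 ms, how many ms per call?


Formula: per_stage = total_budget / stages
per_stage = 50 / 8
per_stage = 6.25 ms

6.25 ms


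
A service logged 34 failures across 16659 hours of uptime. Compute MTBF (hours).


Formula: MTBF = Total operating time / Number of failures
MTBF = 16659 / 34
MTBF = 489.97 hours

489.97 hours


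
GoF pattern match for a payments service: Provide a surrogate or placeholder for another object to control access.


This matches the Proxy pattern

Proxy


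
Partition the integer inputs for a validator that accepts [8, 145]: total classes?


Valid range: [8, 145]
Class 1: x < 8 — invalid
Class 2: 8 ≤ x ≤ 145 — valid
Class 3: x > 145 — invalid
Total equivalence classes: 3

3 equivalence classes


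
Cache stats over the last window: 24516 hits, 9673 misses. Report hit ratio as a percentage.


Formula: hit rate = hits / (hits + misses) * 100
hit rate = 24516 / (24516 + 9673) * 100
hit rate = 24516 / 34189 * 100
hit rate = 71.71%

71.71%


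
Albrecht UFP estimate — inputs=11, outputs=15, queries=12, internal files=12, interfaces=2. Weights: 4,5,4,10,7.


UFP = EI*4 + EO*5 + EQ*4 + ILF*10 + EIF*7
UFP = 11*4 + 15*5 + 12*4 + 12*10 + 2*7
UFP = 44 + 75 + 48 + 120 + 14
UFP = 301

301


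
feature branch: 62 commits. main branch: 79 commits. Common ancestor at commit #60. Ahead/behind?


Common ancestor: commit #60
feature commits after divergence: 62 - 60 = 2
main commits after divergence: 79 - 60 = 19
feature is 2 commits ahead of main
main is 19 commits ahead of feature

feature ahead: 2, main ahead: 19


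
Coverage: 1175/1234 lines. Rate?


Coverage = covered / total * 100
Coverage = 1175 / 1234 * 100
Coverage = 95.22%

95.22%


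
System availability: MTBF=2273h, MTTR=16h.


Availability = MTBF / (MTBF + MTTR)
Availability = 2273 / (2273 + 16)
Availability = 2273 / 2289
Availability = 99.301%

99.301%


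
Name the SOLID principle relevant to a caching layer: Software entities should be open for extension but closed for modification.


This describes the Open/Closed Principle (OCP)

Open/Closed Principle (OCP)


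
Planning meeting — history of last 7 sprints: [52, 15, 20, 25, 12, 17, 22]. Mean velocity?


Formula: Avg velocity = Total points / Number of sprints
Points: [52, 15, 20, 25, 12, 17, 22]
Sum = 52 + 15 + 20 + 25 + 12 + 17 + 22 = 163
Avg velocity = 163 / 7 = 23.29 points/sprint

23.29 points/sprint


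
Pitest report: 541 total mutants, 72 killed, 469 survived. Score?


Mutation score = killed / total * 100
Mutation score = 72 / 541 * 100
Mutation score = 13.31%

13.31%


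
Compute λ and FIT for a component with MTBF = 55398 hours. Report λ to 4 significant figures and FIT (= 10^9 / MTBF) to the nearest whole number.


Formula: λ = 1 / MTBF; FIT = λ × 1e9 = 1e9 / MTBF
λ = 1 / 55398 ≈ 1.805e-05 failures/hour
FIT = 1e9 / 55398 ≈ 18051 failures per 1e9 hours (nearest whole number)

λ = 1.805e-05 /h, FIT = 18051


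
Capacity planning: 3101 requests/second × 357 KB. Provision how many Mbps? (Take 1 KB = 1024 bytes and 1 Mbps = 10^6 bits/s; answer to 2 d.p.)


Formula: Mbps = payload_bytes * RPS * 8 / 1e6
Payload per request = 357 KB = 357 * 1024 = 365568 bytes
Total bytes/sec = 365568 * 3101 = 1133626368
Total bits/sec = 1133626368 * 8 = 9069010944
Mbps = 9069010944 / 1e6 = 9069.01

9069.01 Mbps


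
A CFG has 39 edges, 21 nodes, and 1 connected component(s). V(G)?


Formula: V(G) = E - N + 2P
V(G) = 39 - 21 + 2*1
V(G) = 18 + 2
V(G) = 20

20


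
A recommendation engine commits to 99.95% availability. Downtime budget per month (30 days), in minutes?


Formula: allowed downtime = period * (100 - SLA) / 100
Period (month (30 days)) = 43200 minutes
Unavailability fraction = (100 - 99.95) / 100
Allowed downtime = 43200 * (100 - 99.95) / 100
Allowed downtime = 21.6 minutes

21.6 minutes


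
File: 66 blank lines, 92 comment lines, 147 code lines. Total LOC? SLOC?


Total LOC = blank + comment + code
Total LOC = 66 + 92 + 147 = 305
SLOC (source only) = code = 147

Total LOC: 305, SLOC: 147


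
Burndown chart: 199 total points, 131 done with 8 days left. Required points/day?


Formula: Required rate = Remaining points / Days left
Remaining = 199 - 131 = 68 points
Required rate = 68 / 8 = 8.5 points/day

8.5 points/day


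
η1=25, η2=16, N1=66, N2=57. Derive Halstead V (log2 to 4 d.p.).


Formula: V = N * log2(η), where N = N1 + N2 and η = η1 + η2
η = 25 + 16 = 41
N = 66 + 57 = 123
log2(41) ≈ 5.3576
V = 123 * 5.3576 = 658.98

658.98


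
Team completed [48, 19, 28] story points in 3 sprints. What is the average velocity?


Formula: Avg velocity = Total points / Number of sprints
Points: [48, 19, 28]
Sum = 48 + 19 + 28 = 95
Avg velocity = 95 / 3 = 31.67 points/sprint

31.67 points/sprint


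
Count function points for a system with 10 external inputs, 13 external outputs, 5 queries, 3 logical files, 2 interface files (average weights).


UFP = EI*4 + EO*5 + EQ*4 + ILF*10 + EIF*7
UFP = 10*4 + 13*5 + 5*4 + 3*10 + 2*7
UFP = 40 + 65 + 20 + 30 + 14
UFP = 169

169


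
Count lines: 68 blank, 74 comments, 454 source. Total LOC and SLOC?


Total LOC = blank + comment + code
Total LOC = 68 + 74 + 454 = 596
SLOC (source only) = code = 454

Total LOC: 596, SLOC: 454


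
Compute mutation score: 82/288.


Mutation score = killed / total * 100
Mutation score = 82 / 288 * 100
Mutation score = 28.47%

28.47%


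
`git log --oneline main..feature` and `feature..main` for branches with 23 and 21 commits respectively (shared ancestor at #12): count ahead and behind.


Common ancestor: commit #12
feature commits after divergence: 23 - 12 = 11
main commits after divergence: 21 - 12 = 9
feature is 11 commits ahead of main
main is 9 commits ahead of feature

feature ahead: 11, main ahead: 9


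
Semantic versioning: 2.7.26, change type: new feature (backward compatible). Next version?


Current: 2.7.26
Change category: 'new feature (backward compatible)' → minor bump
SemVer rule: minor bump → increment MINOR, reset PATCH to 0 (MAJOR unchanged)
New: 2.8.0

2.8.0


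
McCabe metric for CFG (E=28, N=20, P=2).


Formula: V(G) = E - N + 2P
V(G) = 28 - 20 + 2*2
V(G) = 8 + 4
V(G) = 12

12


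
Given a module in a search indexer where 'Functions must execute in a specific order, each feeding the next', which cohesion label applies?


Reasoning: Output of one is input to next
Type: Sequential cohesion

Sequential cohesion


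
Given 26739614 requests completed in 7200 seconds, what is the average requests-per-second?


Formula: throughput = requests / seconds
throughput = 26739614 / 7200
throughput = 3713.84 requests/second

3713.84 requests/second


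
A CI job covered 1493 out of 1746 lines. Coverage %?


Coverage = covered / total * 100
Coverage = 1493 / 1746 * 100
Coverage = 85.51%

85.51%


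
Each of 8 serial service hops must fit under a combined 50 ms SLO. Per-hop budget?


Formula: per_stage = total_budget / stages
per_stage = 50 / 8
per_stage = 6.25 ms

6.25 ms


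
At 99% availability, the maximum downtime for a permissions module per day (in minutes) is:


Formula: allowed downtime = period * (100 - SLA) / 100
Period (day) = 1440 minutes
Unavailability fraction = (100 - 99.0) / 100
Allowed downtime = 1440 * (100 - 99.0) / 100
Allowed downtime = 14.4 minutes

14.4 minutes


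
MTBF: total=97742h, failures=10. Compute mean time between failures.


Formula: MTBF = Total operating time / Number of failures
MTBF = 97742 / 10
MTBF = 9774.2 hours

9774.2 hours


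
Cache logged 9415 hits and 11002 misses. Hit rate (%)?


Formula: hit rate = hits / (hits + misses) * 100
hit rate = 9415 / (9415 + 11002) * 100
hit rate = 9415 / 20417 * 100
hit rate = 46.11%

46.11%


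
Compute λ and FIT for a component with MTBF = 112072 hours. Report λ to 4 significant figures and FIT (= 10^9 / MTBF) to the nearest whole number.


Formula: λ = 1 / MTBF; FIT = λ × 1e9 = 1e9 / MTBF
λ = 1 / 112072 ≈ 8.923e-06 failures/hour
FIT = 1e9 / 112072 ≈ 8923 failures per 1e9 hours (nearest whole number)

λ = 8.923e-06 /h, FIT = 8923


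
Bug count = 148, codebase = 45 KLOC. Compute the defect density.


Defect density = defects / KLOC
Defect density = 148 / 45
Defect density = 3.289 defects/KLOC

3.289 defects/KLOC


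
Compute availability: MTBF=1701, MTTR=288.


Availability = MTBF / (MTBF + MTTR)
Availability = 1701 / (1701 + 288)
Availability = 1701 / 1989
Availability = 85.5204%

85.5204%


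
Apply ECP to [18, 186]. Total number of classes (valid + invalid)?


Valid range: [18, 186]
Class 1: x < 18 — invalid
Class 2: 18 ≤ x ≤ 186 — valid
Class 3: x > 186 — invalid
Total equivalence classes: 3

3 equivalence classes


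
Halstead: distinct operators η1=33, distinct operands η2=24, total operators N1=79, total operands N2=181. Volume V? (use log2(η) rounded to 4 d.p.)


Formula: V = N * log2(η), where N = N1 + N2 and η = η1 + η2
η = 33 + 24 = 57
N = 79 + 181 = 260
log2(57) ≈ 5.8329
V = 260 * 5.8329 = 1516.55

1516.55


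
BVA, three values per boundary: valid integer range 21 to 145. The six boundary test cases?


Range: [21, 145]
Boundaries: just below min, min, min+1, max-1, max, just above max
Values: [20, 21, 22, 144, 145, 146]

[20, 21, 22, 144, 145, 146]


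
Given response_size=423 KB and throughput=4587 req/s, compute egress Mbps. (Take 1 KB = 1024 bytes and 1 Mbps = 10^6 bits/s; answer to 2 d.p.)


Formula: Mbps = payload_bytes * RPS * 8 / 1e6
Payload per request = 423 KB = 423 * 1024 = 433152 bytes
Total bytes/sec = 433152 * 4587 = 1986868224
Total bits/sec = 1986868224 * 8 = 15894945792
Mbps = 15894945792 / 1e6 = 15894.95

15894.95 Mbps


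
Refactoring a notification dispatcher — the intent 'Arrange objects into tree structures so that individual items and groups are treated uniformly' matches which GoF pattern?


This matches the Composite pattern

Composite


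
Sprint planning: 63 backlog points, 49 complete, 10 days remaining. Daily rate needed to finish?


Formula: Required rate = Remaining points / Days left
Remaining = 63 - 49 = 14 points
Required rate = 14 / 10 = 1.4 points/day

1.4 points/day


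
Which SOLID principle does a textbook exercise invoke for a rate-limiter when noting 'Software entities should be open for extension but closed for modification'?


This describes the Open/Closed Principle (OCP)

Open/Closed Principle (OCP)


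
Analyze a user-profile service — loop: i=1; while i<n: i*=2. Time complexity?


Reasoning: i doubles each step so iterations are log2(n)
Complexity: O(log n)

O(log n)


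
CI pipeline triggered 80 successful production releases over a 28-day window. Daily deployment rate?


Formula: deployments per day = releases / days
= 80 / 28
= 2.857 deploys/day
(equivalently, 20.0 deploys/week)

2.857 deploys/day


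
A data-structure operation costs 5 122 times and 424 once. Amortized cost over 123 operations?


Formula: Amortized cost = Total cost / Operations
Total cost = (122 * 5) + (1 * 424)
Total cost = 610 + 424 = 1034
Amortized = 1034 / 123 = 8.4065

8.4065


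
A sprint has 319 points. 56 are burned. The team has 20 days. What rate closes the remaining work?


Formula: Required rate = Remaining points / Days left
Remaining = 319 - 56 = 263 points
Required rate = 263 / 20 = 13.15 points/day

13.15 points/day


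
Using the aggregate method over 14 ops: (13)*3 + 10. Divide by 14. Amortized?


Formula: Amortized cost = Total cost / Operations
Total cost = (13 * 3) + (1 * 10)
Total cost = 39 + 10 = 49
Amortized = 49 / 14 = 3.5

3.5


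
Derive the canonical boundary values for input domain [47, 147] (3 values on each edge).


Range: [47, 147]
Boundaries: just below min, min, min+1, max-1, max, just above max
Values: [46, 47, 48, 146, 147, 148]

[46, 47, 48, 146, 147, 148]


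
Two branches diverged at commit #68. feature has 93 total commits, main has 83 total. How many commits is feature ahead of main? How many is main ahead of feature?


Common ancestor: commit #68
feature commits after divergence: 93 - 68 = 25
main commits after divergence: 83 - 68 = 15
feature is 25 commits ahead of main
main is 15 commits ahead of feature

feature ahead: 25, main ahead: 15


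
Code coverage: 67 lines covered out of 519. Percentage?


Coverage = covered / total * 100
Coverage = 67 / 519 * 100
Coverage = 12.91%

12.91%


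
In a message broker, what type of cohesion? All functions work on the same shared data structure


Reasoning: Functions share data
Type: Communicational cohesion

Communicational cohesion


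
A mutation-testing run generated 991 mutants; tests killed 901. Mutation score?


Mutation score = killed / total * 100
Mutation score = 901 / 991 * 100
Mutation score = 90.92%

90.92%


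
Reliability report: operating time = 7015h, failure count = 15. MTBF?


Formula: MTBF = Total operating time / Number of failures
MTBF = 7015 / 15
MTBF = 467.67 hours

467.67 hours


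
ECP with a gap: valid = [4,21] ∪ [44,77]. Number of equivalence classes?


Valid ranges: [4,21] and [44,77]
Class 1: x < 4 — invalid
Class 2: 4 ≤ x ≤ 21 — valid
Class 3: 21 < x < 44 — invalid (gap between ranges)
Class 4: 44 ≤ x ≤ 77 — valid
Class 5: x > 77 — invalid
Total equivalence classes: 5

5 equivalence classes


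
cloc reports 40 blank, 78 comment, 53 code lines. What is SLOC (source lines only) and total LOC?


Total LOC = blank + comment + code
Total LOC = 40 + 78 + 53 = 171
SLOC (source only) = code = 53

Total LOC: 171, SLOC: 53


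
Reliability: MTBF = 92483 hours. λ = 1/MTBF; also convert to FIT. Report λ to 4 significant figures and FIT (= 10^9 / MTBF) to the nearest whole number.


Formula: λ = 1 / MTBF; FIT = λ × 1e9 = 1e9 / MTBF
λ = 1 / 92483 ≈ 1.081e-05 failures/hour
FIT = 1e9 / 92483 ≈ 10813 failures per 1e9 hours (nearest whole number)

λ = 1.081e-05 /h, FIT = 10813


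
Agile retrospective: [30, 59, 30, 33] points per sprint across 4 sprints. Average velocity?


Formula: Avg velocity = Total points / Number of sprints
Points: [30, 59, 30, 33]
Sum = 30 + 59 + 30 + 33 = 152
Avg velocity = 152 / 4 = 38.0 points/sprint

38.0 points/sprint


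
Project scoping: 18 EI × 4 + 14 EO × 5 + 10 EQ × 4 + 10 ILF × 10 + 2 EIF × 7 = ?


UFP = EI*4 + EO*5 + EQ*4 + ILF*10 + EIF*7
UFP = 18*4 + 14*5 + 10*4 + 10*10 + 2*7
UFP = 72 + 70 + 40 + 100 + 14
UFP = 296

296


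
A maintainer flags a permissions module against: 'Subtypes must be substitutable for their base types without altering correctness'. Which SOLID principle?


This describes the Liskov Substitution Principle (LSP)

Liskov Substitution Principle (LSP)


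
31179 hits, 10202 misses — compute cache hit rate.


Formula: hit rate = hits / (hits + misses) * 100
hit rate = 31179 / (31179 + 10202) * 100
hit rate = 31179 / 41381 * 100
hit rate = 75.35%

75.35%


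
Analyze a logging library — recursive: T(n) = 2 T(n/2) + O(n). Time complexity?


Reasoning: master theorem case 2 (merge-sort recurrence)
Complexity: O(n log n)

O(n log n)


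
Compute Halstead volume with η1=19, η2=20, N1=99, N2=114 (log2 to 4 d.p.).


Formula: V = N * log2(η), where N = N1 + N2 and η = η1 + η2
η = 19 + 20 = 39
N = 99 + 114 = 213
log2(39) ≈ 5.2854
V = 213 * 5.2854 = 1125.79

1125.79


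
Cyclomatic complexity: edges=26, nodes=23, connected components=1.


Formula: V(G) = E - N + 2P
V(G) = 26 - 23 + 2*1
V(G) = 3 + 2
V(G) = 5

5


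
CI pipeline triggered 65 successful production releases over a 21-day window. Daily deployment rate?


Formula: deployments per day = releases / days
= 65 / 21
= 3.095 deploys/day
(equivalently, 21.67 deploys/week)

3.095 deploys/day


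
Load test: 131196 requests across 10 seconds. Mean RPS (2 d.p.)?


Formula: throughput = requests / seconds
throughput = 131196 / 10
throughput = 13119.6 requests/second

13119.6 requests/second


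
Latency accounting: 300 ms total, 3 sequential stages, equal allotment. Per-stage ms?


Formula: per_stage = total_budget / stages
per_stage = 300 / 3
per_stage = 100.0 ms

100.0 ms


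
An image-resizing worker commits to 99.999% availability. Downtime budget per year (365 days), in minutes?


Formula: allowed downtime = period * (100 - SLA) / 100
Period (year (365 days)) = 525600 minutes
Unavailability fraction = (100 - 99.999) / 100
Allowed downtime = 525600 * (100 - 99.999) / 100
Allowed downtime = 5.256 minutes

5.256 minutes


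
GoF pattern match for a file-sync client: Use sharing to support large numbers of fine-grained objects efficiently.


This matches the Flyweight pattern

Flyweight


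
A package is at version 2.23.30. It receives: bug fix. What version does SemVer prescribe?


Current: 2.23.30
Change category: 'bug fix' → patch bump
SemVer rule: patch bump → increment PATCH (MAJOR and MINOR unchanged)
New: 2.23.31

2.23.31


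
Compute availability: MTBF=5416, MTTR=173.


Availability = MTBF / (MTBF + MTTR)
Availability = 5416 / (5416 + 173)
Availability = 5416 / 5589
Availability = 96.9046%

96.9046%


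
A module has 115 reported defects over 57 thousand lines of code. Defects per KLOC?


Defect density = defects / KLOC
Defect density = 115 / 57
Defect density = 2.018 defects/KLOC

2.018 defects/KLOC


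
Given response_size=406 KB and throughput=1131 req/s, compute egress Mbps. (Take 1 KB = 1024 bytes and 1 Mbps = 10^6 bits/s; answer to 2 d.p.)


Formula: Mbps = payload_bytes * RPS * 8 / 1e6
Payload per request = 406 KB = 406 * 1024 = 415744 bytes
Total bytes/sec = 415744 * 1131 = 470206464
Total bits/sec = 470206464 * 8 = 3761651712
Mbps = 3761651712 / 1e6 = 3761.65

3761.65 Mbps


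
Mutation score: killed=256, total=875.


Mutation score = killed / total * 100
Mutation score = 256 / 875 * 100
Mutation score = 29.26%

29.26%


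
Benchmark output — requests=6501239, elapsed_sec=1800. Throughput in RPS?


Formula: throughput = requests / seconds
throughput = 6501239 / 1800
throughput = 3611.8 requests/second

3611.8 requests/second


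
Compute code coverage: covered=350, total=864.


Coverage = covered / total * 100
Coverage = 350 / 864 * 100
Coverage = 40.51%

40.51%


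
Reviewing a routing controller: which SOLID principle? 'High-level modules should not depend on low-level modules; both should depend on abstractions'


This describes the Dependency Inversion Principle (DIP)

Dependency Inversion Principle (DIP)


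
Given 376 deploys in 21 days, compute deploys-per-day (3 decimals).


Formula: deployments per day = releases / days
= 376 / 21
= 17.905 deploys/day
(equivalently, 125.33 deploys/week)

17.905 deploys/day


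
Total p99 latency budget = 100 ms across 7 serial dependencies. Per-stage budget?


Formula: per_stage = total_budget / stages
per_stage = 100 / 7
per_stage = 14.29 ms

14.29 ms


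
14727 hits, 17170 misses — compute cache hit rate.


Formula: hit rate = hits / (hits + misses) * 100
hit rate = 14727 / (14727 + 17170) * 100
hit rate = 14727 / 31897 * 100
hit rate = 46.17%

46.17%


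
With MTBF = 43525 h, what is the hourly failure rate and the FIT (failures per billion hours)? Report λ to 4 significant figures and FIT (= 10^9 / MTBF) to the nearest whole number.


Formula: λ = 1 / MTBF; FIT = λ × 1e9 = 1e9 / MTBF
λ = 1 / 43525 ≈ 2.298e-05 failures/hour
FIT = 1e9 / 43525 ≈ 22975 failures per 1e9 hours (nearest whole number)

λ = 2.298e-05 /h, FIT = 22975


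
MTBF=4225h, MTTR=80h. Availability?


Availability = MTBF / (MTBF + MTTR)
Availability = 4225 / (4225 + 80)
Availability = 4225 / 4305
Availability = 98.1417%

98.1417%


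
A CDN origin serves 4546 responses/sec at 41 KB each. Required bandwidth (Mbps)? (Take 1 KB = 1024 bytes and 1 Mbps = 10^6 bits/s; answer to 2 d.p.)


Formula: Mbps = payload_bytes * RPS * 8 / 1e6
Payload per request = 41 KB = 41 * 1024 = 41984 bytes
Total bytes/sec = 41984 * 4546 = 190859264
Total bits/sec = 190859264 * 8 = 1526874112
Mbps = 1526874112 / 1e6 = 1526.87

1526.87 Mbps


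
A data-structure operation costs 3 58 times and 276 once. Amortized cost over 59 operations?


Formula: Amortized cost = Total cost / Operations
Total cost = (58 * 3) + (1 * 276)
Total cost = 174 + 276 = 450
Amortized = 450 / 59 = 7.6271

7.6271


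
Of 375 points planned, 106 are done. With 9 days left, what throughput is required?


Formula: Required rate = Remaining points / Days left
Remaining = 375 - 106 = 269 points
Required rate = 269 / 9 = 29.89 points/day

29.89 points/day


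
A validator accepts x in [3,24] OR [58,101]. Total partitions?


Valid ranges: [3,24] and [58,101]
Class 1: x < 3 — invalid
Class 2: 3 ≤ x ≤ 24 — valid
Class 3: 24 < x < 58 — invalid (gap between ranges)
Class 4: 58 ≤ x ≤ 101 — valid
Class 5: x > 101 — invalid
Total equivalence classes: 5

5 equivalence classes


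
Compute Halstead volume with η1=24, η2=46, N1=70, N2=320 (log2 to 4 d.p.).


Formula: V = N * log2(η), where N = N1 + N2 and η = η1 + η2
η = 24 + 46 = 70
N = 70 + 320 = 390
log2(70) ≈ 6.1293
V = 390 * 6.1293 = 2390.43

2390.43


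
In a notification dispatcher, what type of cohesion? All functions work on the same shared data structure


Reasoning: Functions share data
Type: Communicational cohesion

Communicational cohesion


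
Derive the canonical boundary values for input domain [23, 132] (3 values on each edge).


Range: [23, 132]
Boundaries: just below min, min, min+1, max-1, max, just above max
Values: [22, 23, 24, 131, 132, 133]

[22, 23, 24, 131, 132, 133]


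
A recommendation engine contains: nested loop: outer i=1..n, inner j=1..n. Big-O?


Reasoning: n iterations times n iterations
Complexity: O(n^2)

O(n^2)


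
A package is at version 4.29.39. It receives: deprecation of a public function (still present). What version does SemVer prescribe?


Current: 4.29.39
Change category: 'deprecation of a public function (still present)' → minor bump
SemVer rule: minor bump → increment MINOR, reset PATCH to 0 (MAJOR unchanged)
New: 4.30.0

4.30.0


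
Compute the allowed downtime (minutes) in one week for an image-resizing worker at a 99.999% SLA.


Formula: allowed downtime = period * (100 - SLA) / 100
Period (week) = 10080 minutes
Unavailability fraction = (100 - 99.999) / 100
Allowed downtime = 10080 * (100 - 99.999) / 100
Allowed downtime = 0.1008 minutes

0.1008 minutes


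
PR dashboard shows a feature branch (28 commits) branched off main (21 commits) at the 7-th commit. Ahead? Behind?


Common ancestor: commit #7
feature commits after divergence: 28 - 7 = 21
main commits after divergence: 21 - 7 = 14
feature is 21 commits ahead of main
main is 14 commits ahead of feature

feature ahead: 21, main ahead: 14


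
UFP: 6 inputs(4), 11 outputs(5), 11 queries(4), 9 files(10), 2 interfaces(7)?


UFP = EI*4 + EO*5 + EQ*4 + ILF*10 + EIF*7
UFP = 6*4 + 11*5 + 11*4 + 9*10 + 2*7
UFP = 24 + 55 + 44 + 90 + 14
UFP = 227

227


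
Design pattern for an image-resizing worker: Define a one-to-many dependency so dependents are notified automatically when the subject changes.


This matches the Observer pattern

Observer


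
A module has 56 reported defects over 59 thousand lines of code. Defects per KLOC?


Defect density = defects / KLOC
Defect density = 56 / 59
Defect density = 0.949 defects/KLOC

0.949 defects/KLOC


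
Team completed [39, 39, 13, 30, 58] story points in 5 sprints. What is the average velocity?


Formula: Avg velocity = Total points / Number of sprints
Points: [39, 39, 13, 30, 58]
Sum = 39 + 39 + 13 + 30 + 58 = 179
Avg velocity = 179 / 5 = 35.8 points/sprint

35.8 points/sprint


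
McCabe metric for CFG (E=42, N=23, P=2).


Formula: V(G) = E - N + 2P
V(G) = 42 - 23 + 2*2
V(G) = 19 + 4
V(G) = 23

23


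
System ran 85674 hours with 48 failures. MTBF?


Formula: MTBF = Total operating time / Number of failures
MTBF = 85674 / 48
MTBF = 1784.88 hours

1784.88 hours


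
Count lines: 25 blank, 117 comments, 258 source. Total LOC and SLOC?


Total LOC = blank + comment + code
Total LOC = 25 + 117 + 258 = 400
SLOC (source only) = code = 258

Total LOC: 400, SLOC: 258


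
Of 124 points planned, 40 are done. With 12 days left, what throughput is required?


Formula: Required rate = Remaining points / Days left
Remaining = 124 - 40 = 84 points
Required rate = 84 / 12 = 7.0 points/day

7.0 points/day


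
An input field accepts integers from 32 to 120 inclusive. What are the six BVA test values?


Range: [32, 120]
Boundaries: just below min, min, min+1, max-1, max, just above max
Values: [31, 32, 33, 119, 120, 121]

[31, 32, 33, 119, 120, 121]


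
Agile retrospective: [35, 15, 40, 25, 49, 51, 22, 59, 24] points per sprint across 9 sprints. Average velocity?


Formula: Avg velocity = Total points / Number of sprints
Points: [35, 15, 40, 25, 49, 51, 22, 59, 24]
Sum = 35 + 15 + 40 + 25 + 49 + 51 + 22 + 59 + 24 = 320
Avg velocity = 320 / 9 = 35.56 points/sprint

35.56 points/sprint


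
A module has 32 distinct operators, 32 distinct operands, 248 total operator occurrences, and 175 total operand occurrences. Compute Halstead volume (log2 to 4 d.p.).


Formula: V = N * log2(η), where N = N1 + N2 and η = η1 + η2
η = 32 + 32 = 64
N = 248 + 175 = 423
log2(64) ≈ 6.0000
V = 423 * 6.0000 = 2538.00

2538.00


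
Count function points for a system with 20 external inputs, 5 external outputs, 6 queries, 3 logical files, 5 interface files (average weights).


UFP = EI*4 + EO*5 + EQ*4 + ILF*10 + EIF*7
UFP = 20*4 + 5*5 + 6*4 + 3*10 + 5*7
UFP = 80 + 25 + 24 + 30 + 35
UFP = 194

194


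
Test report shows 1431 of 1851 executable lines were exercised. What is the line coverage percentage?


Coverage = covered / total * 100
Coverage = 1431 / 1851 * 100
Coverage = 77.31%

77.31%


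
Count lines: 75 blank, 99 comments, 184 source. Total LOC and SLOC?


Total LOC = blank + comment + code
Total LOC = 75 + 99 + 184 = 358
SLOC (source only) = code = 184

Total LOC: 358, SLOC: 184


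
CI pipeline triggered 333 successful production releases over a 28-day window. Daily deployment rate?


Formula: deployments per day = releases / days
= 333 / 28
= 11.893 deploys/day
(equivalently, 83.25 deploys/week)

11.893 deploys/day


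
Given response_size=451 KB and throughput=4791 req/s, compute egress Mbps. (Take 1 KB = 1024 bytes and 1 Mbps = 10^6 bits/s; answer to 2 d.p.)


Formula: Mbps = payload_bytes * RPS * 8 / 1e6
Payload per request = 451 KB = 451 * 1024 = 461824 bytes
Total bytes/sec = 461824 * 4791 = 2212598784
Total bits/sec = 2212598784 * 8 = 17700790272
Mbps = 17700790272 / 1e6 = 17700.79

17700.79 Mbps


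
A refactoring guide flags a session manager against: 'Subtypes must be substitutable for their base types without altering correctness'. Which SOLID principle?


This describes the Liskov Substitution Principle (LSP)

Liskov Substitution Principle (LSP)


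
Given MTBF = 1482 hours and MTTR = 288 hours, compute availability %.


Availability = MTBF / (MTBF + MTTR)
Availability = 1482 / (1482 + 288)
Availability = 1482 / 1770
Availability = 83.7288%

83.7288%


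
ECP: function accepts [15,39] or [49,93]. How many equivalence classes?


Valid ranges: [15,39] and [49,93]
Class 1: x < 15 — invalid
Class 2: 15 ≤ x ≤ 39 — valid
Class 3: 39 < x < 49 — invalid (gap between ranges)
Class 4: 49 ≤ x ≤ 93 — valid
Class 5: x > 93 — invalid
Total equivalence classes: 5

5 equivalence classes


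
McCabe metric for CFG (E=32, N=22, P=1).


Formula: V(G) = E - N + 2P
V(G) = 32 - 22 + 2*1
V(G) = 10 + 2
V(G) = 12

12


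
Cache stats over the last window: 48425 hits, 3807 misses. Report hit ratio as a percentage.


Formula: hit rate = hits / (hits + misses) * 100
hit rate = 48425 / (48425 + 3807) * 100
hit rate = 48425 / 52232 * 100
hit rate = 92.71%

92.71%


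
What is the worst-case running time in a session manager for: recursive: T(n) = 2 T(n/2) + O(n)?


Reasoning: master theorem case 2 (merge-sort recurrence)
Complexity: O(n log n)

O(n log n)


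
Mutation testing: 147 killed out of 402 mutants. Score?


Mutation score = killed / total * 100
Mutation score = 147 / 402 * 100
Mutation score = 36.57%

36.57%


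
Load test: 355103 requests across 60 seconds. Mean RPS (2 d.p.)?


Formula: throughput = requests / seconds
throughput = 355103 / 60
throughput = 5918.38 requests/second

5918.38 requests/second


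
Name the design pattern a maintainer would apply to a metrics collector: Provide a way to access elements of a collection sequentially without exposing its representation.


This matches the Iterator pattern

Iterator


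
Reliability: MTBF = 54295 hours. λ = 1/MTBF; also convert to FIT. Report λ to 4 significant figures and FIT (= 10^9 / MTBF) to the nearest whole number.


Formula: λ = 1 / MTBF; FIT = λ × 1e9 = 1e9 / MTBF
λ = 1 / 54295 ≈ 1.842e-05 failures/hour
FIT = 1e9 / 54295 ≈ 18418 failures per 1e9 hours (nearest whole number)

λ = 1.842e-05 /h, FIT = 18418


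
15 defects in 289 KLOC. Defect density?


Defect density = defects / KLOC
Defect density = 15 / 289
Defect density = 0.052 defects/KLOC

0.052 defects/KLOC


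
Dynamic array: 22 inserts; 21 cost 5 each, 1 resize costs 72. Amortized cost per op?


Formula: Amortized cost = Total cost / Operations
Total cost = (21 * 5) + (1 * 72)
Total cost = 105 + 72 = 177
Amortized = 177 / 22 = 8.0455

8.0455


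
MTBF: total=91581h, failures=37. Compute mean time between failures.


Formula: MTBF = Total operating time / Number of failures
MTBF = 91581 / 37
MTBF = 2475.16 hours

2475.16 hours


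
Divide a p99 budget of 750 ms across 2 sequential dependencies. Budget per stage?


Formula: per_stage = total_budget / stages
per_stage = 750 / 2
per_stage = 375.0 ms

375.0 ms


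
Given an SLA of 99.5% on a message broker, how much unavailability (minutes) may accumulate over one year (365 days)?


Formula: allowed downtime = period * (100 - SLA) / 100
Period (year (365 days)) = 525600 minutes
Unavailability fraction = (100 - 99.5) / 100
Allowed downtime = 525600 * (100 - 99.5) / 100
Allowed downtime = 2628.0 minutes

2628.0 minutes
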